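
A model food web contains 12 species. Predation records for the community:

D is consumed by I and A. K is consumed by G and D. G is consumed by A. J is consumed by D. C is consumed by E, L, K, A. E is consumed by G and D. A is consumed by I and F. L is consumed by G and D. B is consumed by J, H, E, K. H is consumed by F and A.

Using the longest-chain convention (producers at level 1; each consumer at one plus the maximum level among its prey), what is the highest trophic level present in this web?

Producers (level 1): B, C.
B → J → D → A → F gives F level 5.
No species has a prey at level 5, so no species reaches level 6.

5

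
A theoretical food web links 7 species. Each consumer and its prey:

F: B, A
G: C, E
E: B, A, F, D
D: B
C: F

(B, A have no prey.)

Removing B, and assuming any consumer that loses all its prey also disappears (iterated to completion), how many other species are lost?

1

Remove B.
Round 1: D (all prey gone) → extinct.
No further losses. Total secondary extinctions: 1.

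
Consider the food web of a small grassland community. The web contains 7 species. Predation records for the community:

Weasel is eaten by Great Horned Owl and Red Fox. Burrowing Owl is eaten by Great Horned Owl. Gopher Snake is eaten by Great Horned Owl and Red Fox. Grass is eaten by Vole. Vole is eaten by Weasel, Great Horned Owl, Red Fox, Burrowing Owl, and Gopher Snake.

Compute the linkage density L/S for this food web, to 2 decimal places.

There are L = 11 links among S = 7 species.
L/S = 11/7 = 1.5714 ≈ 1.57.

L/S = 1.57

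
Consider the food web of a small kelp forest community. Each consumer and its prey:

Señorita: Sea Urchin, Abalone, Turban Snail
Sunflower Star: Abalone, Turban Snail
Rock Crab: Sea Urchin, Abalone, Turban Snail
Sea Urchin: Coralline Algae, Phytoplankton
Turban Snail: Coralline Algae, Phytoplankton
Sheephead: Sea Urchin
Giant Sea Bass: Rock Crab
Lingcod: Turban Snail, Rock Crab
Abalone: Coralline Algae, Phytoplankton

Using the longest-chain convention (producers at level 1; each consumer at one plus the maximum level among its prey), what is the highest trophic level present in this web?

4

Producers (level 1): Coralline Algae, Phytoplankton.
Coralline Algae → Sea Urchin → Rock Crab → Lingcod gives Lingcod level 4.
No species has a prey at level 4, so no species reaches level 5.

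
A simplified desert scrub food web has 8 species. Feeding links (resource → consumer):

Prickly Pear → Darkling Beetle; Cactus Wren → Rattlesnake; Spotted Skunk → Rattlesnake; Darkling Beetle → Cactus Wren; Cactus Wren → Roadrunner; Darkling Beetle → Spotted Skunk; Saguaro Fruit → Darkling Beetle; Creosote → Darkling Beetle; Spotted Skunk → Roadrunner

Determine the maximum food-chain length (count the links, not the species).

One longest chain: Prickly Pear → Darkling Beetle → Cactus Wren → Rattlesnake.
It has 4 species and 3 links.

3 links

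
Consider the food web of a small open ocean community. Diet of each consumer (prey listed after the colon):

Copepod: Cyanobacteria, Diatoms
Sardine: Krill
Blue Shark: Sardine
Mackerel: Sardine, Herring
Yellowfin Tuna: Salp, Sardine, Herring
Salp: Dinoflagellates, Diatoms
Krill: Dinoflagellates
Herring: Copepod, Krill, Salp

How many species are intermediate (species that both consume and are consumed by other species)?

Intermediate species (has both prey and predators): Copepod, Krill, Salp, Sardine, Herring.
Count: 5.

5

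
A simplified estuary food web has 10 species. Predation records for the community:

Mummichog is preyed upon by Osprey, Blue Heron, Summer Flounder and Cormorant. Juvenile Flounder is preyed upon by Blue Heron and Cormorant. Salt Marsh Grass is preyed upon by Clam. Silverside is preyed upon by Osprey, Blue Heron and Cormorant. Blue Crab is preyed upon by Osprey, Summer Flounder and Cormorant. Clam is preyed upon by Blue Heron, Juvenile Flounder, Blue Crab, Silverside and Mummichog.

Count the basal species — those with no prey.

Basal species (no prey listed): Salt Marsh Grass.
Count: 1.

1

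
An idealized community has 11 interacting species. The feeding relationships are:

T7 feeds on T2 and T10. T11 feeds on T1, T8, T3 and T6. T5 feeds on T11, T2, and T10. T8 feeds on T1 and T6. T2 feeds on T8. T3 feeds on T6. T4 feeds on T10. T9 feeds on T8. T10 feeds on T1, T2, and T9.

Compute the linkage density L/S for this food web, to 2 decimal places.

There are L = 18 links among S = 11 species.
L/S = 18/11 = 1.6364 ≈ 1.64.

L/S = 1.64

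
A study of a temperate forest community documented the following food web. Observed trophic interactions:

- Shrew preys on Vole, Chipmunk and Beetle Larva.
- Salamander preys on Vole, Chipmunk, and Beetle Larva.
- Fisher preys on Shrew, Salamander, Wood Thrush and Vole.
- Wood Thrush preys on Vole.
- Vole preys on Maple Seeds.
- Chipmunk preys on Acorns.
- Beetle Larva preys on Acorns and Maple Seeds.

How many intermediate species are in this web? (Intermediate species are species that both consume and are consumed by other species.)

Intermediate species (has both prey and predators): Beetle Larva, Vole, Chipmunk, Shrew, Wood Thrush, Salamander.
Count: 6.

6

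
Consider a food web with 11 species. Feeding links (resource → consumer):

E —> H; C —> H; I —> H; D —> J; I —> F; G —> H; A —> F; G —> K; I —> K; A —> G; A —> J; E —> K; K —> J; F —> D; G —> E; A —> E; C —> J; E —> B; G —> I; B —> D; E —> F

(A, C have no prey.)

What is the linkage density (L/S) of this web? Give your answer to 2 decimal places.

L/S = 1.91

There are L = 21 links among S = 11 species.
L/S = 21/11 = 1.9091 ≈ 1.91.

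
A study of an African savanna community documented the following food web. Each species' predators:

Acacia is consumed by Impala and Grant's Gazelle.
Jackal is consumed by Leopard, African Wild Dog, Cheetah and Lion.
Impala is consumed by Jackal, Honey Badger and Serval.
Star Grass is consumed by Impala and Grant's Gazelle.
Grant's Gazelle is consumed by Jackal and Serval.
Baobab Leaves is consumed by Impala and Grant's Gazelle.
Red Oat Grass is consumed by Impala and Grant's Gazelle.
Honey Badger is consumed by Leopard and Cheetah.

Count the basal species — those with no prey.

4

Basal species (no prey listed): Star Grass, Baobab Leaves, Red Oat Grass, Acacia.
Count: 4.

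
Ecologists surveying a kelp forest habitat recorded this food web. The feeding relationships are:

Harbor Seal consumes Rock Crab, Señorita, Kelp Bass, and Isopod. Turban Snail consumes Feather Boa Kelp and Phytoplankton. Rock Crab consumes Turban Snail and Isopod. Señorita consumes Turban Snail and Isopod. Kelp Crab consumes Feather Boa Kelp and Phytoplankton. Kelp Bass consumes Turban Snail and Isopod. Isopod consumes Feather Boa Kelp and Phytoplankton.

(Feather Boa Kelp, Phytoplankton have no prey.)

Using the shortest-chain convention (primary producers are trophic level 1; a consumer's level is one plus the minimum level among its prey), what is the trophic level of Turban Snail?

Feather Boa Kelp is a producer → level 1.
Turban Snail eats Feather Boa Kelp → level 2.

Trophic level 2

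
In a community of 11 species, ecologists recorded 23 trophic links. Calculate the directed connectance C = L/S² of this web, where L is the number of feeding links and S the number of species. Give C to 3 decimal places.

The web has S = 11 species and L = 23 feeding links.
C = L / S² = 23 / 121 = 0.1901 ≈ 0.190.

C = 0.190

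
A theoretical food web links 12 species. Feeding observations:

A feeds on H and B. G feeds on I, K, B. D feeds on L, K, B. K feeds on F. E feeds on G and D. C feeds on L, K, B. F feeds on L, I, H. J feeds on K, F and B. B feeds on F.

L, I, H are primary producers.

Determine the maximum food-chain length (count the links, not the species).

4 links

One longest chain: L → F → K → D → E.
It has 5 species and 4 links.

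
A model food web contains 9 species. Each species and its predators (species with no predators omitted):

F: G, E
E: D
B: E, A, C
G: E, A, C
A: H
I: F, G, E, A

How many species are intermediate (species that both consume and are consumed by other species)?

Intermediate species (has both prey and predators): F, G, E, A.
Count: 4.

4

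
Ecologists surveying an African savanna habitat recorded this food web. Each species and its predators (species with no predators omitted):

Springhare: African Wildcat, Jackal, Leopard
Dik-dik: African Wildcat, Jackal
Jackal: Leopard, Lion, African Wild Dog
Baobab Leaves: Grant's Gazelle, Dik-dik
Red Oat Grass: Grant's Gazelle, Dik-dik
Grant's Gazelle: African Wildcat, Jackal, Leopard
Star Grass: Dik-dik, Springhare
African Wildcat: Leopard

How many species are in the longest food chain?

4 species

One longest chain: Baobab Leaves → Grant's Gazelle → African Wildcat → Leopard.
It has 4 species and 3 links.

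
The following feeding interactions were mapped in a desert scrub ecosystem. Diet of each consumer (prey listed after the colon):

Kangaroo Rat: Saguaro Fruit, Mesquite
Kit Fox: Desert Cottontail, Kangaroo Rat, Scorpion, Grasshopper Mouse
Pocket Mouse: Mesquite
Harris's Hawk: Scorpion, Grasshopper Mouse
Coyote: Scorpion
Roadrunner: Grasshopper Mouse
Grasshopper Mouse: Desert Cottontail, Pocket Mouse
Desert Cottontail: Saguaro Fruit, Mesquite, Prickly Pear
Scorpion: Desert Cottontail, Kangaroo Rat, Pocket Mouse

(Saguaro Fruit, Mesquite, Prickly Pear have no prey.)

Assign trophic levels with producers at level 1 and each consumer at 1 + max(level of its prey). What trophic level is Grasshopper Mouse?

Saguaro Fruit is a producer → level 1.
Desert Cottontail eats Saguaro Fruit (level 1); other prey at levels: Mesquite 1, Prickly Pear 1 → level 2.
Grasshopper Mouse eats Desert Cottontail (level 2); other prey at levels: Pocket Mouse 2 → level 3.

Trophic level 3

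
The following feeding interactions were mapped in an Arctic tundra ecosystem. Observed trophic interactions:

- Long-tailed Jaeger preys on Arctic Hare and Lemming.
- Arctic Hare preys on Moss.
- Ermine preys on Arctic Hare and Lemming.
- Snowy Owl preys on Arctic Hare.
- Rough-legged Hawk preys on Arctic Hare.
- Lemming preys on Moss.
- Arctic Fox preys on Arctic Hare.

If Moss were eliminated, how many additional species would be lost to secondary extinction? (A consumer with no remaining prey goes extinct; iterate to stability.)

7

Remove Moss.
Round 1: Arctic Hare (all prey gone), Lemming (all prey gone) → extinct.
Round 2: Arctic Fox (all prey gone), Snowy Owl (all prey gone), Ermine (all prey gone), Rough-legged Hawk (all prey gone), Long-tailed Jaeger (all prey gone) → extinct.
No further losses. Total secondary extinctions: 7.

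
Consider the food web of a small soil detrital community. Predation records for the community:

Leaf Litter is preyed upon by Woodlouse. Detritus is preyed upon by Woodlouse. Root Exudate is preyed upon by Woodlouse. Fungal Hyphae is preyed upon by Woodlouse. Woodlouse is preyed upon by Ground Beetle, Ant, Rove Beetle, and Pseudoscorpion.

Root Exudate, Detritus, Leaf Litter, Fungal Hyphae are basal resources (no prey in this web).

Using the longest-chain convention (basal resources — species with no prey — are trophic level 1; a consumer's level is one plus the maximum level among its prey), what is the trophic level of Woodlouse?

Trophic level 2

Root Exudate has no prey (basal) → level 1.
Woodlouse eats Root Exudate (level 1); other prey at levels: Detritus 1, Leaf Litter 1, Fungal Hyphae 1 → level 2.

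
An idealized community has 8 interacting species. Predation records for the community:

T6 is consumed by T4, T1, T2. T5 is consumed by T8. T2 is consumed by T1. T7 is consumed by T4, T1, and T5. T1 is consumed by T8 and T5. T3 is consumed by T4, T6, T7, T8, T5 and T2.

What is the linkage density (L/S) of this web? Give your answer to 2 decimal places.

L/S = 2.00

There are L = 16 links among S = 8 species.
L/S = 16/8 = 2.0000 ≈ 2.00.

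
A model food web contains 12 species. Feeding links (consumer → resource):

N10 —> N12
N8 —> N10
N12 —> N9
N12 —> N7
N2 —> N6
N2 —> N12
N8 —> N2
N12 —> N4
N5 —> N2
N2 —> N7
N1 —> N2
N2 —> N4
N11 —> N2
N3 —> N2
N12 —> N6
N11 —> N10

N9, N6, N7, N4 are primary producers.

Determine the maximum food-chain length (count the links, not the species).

3 links

One longest chain: N9 → N12 → N2 → N3.
It has 4 species and 3 links.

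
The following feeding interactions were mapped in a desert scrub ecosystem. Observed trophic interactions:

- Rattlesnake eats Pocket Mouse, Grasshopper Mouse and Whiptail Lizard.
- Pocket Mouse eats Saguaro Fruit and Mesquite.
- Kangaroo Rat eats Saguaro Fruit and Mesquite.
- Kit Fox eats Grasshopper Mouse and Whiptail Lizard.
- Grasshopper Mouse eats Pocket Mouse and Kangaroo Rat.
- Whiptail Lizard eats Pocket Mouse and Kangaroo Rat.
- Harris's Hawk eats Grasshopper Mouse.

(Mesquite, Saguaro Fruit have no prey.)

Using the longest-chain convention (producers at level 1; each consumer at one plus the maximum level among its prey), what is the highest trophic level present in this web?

4

Producers (level 1): Mesquite, Saguaro Fruit.
Mesquite → Pocket Mouse → Grasshopper Mouse → Harris's Hawk gives Harris's Hawk level 4.
No species has a prey at level 4, so no species reaches level 5.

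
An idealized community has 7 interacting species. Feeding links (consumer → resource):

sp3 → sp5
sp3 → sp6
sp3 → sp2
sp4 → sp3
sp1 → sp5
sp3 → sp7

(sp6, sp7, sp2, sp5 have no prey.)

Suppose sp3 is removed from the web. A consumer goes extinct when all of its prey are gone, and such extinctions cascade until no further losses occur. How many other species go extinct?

Remove sp3.
Round 1: sp4 (all prey gone) → extinct.
No further losses. Total secondary extinctions: 1.

1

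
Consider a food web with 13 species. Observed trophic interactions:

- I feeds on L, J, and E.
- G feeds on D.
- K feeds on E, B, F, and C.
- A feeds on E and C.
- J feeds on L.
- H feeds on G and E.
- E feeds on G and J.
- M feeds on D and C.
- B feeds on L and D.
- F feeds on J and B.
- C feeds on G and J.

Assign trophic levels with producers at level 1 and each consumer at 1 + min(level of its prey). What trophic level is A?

L is a producer → level 1.
J eats L → level 2.
E eats J → level 3.
A eats E → level 4.
No prey of A is below level 3, so 4 is the minimum.

Trophic level 4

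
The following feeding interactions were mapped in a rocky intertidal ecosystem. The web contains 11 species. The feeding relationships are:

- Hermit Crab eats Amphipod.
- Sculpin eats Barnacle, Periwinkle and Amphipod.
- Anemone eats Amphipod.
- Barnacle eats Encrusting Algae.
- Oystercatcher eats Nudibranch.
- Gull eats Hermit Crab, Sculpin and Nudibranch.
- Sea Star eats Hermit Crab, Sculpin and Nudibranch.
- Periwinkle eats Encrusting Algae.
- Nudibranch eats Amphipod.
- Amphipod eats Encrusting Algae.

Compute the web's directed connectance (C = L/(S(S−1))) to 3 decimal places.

C = 0.145

The web has S = 11 species and L = 16 feeding links.
C = L / (S(S−1)) = 16 / 110 = 0.1455 ≈ 0.145.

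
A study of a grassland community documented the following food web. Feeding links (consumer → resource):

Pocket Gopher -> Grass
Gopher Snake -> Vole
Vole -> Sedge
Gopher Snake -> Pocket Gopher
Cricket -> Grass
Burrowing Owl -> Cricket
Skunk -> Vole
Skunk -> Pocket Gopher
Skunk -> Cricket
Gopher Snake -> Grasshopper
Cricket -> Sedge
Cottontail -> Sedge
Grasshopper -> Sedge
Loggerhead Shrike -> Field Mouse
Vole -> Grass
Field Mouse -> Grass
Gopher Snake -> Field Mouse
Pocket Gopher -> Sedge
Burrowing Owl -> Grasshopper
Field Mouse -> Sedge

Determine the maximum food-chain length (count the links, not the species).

One longest chain: Sedge → Grasshopper → Burrowing Owl.
It has 3 species and 2 links.

2 links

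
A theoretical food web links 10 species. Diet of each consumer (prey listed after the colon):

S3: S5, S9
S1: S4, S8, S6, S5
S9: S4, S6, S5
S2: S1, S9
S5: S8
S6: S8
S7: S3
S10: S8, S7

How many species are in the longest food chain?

One longest chain: S8 → S6 → S9 → S3 → S7 → S10.
It has 6 species and 5 links.

6 species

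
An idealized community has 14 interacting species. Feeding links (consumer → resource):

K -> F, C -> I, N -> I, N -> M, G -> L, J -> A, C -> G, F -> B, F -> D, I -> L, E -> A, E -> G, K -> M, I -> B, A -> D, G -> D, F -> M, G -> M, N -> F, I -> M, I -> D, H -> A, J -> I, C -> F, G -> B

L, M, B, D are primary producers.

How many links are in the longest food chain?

2 links

One longest chain: M → F → K.
It has 3 species and 2 links.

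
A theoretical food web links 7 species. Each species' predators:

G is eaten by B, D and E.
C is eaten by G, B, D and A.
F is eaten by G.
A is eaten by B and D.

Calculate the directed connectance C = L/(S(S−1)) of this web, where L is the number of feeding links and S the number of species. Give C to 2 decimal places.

C = 0.24

The web has S = 7 species and L = 10 feeding links.
C = L / (S(S−1)) = 10 / 42 = 0.2381 ≈ 0.24.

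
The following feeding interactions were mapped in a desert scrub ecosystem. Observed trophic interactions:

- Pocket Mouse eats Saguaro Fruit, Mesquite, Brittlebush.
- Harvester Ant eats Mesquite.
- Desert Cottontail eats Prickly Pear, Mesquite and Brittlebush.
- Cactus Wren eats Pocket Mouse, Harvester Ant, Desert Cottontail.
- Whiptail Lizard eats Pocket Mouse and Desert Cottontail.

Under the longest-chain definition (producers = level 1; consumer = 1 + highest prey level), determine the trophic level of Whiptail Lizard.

Mesquite is a producer → level 1.
Desert Cottontail eats Mesquite (level 1); other prey at levels: Prickly Pear 1, Brittlebush 1 → level 2.
Whiptail Lizard eats Desert Cottontail (level 2); other prey at levels: Pocket Mouse 2 → level 3.

Trophic level 3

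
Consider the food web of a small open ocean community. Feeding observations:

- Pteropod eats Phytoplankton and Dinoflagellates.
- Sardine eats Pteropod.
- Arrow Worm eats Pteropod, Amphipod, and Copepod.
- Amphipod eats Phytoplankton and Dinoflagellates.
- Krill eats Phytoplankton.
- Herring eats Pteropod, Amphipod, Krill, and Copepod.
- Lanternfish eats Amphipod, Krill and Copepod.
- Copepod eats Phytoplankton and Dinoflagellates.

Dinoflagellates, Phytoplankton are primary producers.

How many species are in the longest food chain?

One longest chain: Dinoflagellates → Amphipod → Lanternfish.
It has 3 species and 2 links.

3 species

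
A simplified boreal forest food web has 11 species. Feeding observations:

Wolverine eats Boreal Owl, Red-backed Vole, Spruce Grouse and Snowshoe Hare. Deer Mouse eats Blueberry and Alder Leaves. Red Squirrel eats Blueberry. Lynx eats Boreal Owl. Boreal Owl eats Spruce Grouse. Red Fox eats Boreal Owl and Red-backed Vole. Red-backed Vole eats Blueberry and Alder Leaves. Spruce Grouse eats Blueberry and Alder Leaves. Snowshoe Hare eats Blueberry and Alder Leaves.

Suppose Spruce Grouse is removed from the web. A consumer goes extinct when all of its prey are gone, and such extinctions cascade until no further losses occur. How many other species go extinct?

Remove Spruce Grouse.
Round 1: Boreal Owl (all prey gone) → extinct.
Round 2: Lynx (all prey gone) → extinct.
No further losses. Total secondary extinctions: 2.

2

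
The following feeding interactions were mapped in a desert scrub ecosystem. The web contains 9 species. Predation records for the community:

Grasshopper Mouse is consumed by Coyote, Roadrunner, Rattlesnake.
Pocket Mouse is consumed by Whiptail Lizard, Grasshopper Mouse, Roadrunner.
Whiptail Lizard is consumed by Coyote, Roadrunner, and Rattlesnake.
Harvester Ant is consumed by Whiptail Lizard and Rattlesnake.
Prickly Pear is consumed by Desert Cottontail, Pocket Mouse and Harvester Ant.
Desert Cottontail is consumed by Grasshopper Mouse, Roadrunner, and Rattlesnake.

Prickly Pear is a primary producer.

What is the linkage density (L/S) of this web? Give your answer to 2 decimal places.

L/S = 1.89

There are L = 17 links among S = 9 species.
L/S = 17/9 = 1.8889 ≈ 1.89.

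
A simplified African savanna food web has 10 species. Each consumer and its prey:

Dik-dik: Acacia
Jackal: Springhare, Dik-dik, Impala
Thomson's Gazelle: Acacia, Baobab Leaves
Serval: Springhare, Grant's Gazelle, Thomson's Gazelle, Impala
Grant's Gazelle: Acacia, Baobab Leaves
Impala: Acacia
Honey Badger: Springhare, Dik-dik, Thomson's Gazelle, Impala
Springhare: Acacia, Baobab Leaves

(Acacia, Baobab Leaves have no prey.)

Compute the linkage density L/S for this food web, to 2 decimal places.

There are L = 19 links among S = 10 species.
L/S = 19/10 = 1.9000 ≈ 1.90.

L/S = 1.90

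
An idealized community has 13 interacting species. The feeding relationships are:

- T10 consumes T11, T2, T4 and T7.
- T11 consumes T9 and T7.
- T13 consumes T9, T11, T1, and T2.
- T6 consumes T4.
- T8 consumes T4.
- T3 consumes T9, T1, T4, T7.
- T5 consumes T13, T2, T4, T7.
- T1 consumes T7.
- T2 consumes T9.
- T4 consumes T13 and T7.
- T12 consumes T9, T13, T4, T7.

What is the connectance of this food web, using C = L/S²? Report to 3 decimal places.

C = 0.166

The web has S = 13 species and L = 28 feeding links.
C = L / S² = 28 / 169 = 0.1657 ≈ 0.166.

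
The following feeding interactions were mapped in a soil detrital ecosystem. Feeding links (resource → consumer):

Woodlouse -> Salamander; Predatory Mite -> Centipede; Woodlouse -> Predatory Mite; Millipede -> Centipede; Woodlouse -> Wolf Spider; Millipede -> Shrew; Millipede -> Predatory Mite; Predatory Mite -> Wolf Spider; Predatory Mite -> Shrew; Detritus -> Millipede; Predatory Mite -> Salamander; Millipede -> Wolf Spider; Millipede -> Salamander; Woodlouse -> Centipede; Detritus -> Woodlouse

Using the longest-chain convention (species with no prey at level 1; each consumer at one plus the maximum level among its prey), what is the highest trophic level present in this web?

4

Basal resources (level 1): Detritus.
Detritus → Woodlouse → Predatory Mite → Centipede gives Centipede level 4.
No species has a prey at level 4, so no species reaches level 5.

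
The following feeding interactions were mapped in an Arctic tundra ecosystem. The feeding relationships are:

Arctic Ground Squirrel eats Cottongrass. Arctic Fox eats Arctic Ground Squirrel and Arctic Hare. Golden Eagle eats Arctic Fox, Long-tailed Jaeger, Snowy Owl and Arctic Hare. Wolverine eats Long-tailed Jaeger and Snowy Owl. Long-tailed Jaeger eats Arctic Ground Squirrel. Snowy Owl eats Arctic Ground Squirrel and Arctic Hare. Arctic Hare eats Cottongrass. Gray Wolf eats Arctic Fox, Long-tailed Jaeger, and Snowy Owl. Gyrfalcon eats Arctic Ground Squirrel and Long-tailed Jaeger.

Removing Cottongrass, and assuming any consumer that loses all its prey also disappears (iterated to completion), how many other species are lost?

Remove Cottongrass.
Round 1: Arctic Hare (all prey gone), Arctic Ground Squirrel (all prey gone) → extinct.
Round 2: Snowy Owl (all prey gone), Arctic Fox (all prey gone), Long-tailed Jaeger (all prey gone) → extinct.
Round 3: Gray Wolf (all prey gone), Gyrfalcon (all prey gone), Wolverine (all prey gone), Golden Eagle (all prey gone) → extinct.
No further losses. Total secondary extinctions: 9.

9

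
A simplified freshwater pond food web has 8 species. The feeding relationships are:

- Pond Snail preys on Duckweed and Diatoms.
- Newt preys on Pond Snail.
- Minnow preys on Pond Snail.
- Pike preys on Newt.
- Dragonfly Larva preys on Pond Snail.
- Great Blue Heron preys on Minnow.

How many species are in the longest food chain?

One longest chain: Duckweed → Pond Snail → Newt → Pike.
It has 4 species and 3 links.

4 species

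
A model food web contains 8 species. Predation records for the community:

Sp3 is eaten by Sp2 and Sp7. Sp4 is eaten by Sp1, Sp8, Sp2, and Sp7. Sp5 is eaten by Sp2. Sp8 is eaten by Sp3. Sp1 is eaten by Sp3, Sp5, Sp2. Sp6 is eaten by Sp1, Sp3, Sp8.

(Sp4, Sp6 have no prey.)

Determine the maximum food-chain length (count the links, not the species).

One longest chain: Sp4 → Sp1 → Sp5 → Sp2.
It has 4 species and 3 links.

3 links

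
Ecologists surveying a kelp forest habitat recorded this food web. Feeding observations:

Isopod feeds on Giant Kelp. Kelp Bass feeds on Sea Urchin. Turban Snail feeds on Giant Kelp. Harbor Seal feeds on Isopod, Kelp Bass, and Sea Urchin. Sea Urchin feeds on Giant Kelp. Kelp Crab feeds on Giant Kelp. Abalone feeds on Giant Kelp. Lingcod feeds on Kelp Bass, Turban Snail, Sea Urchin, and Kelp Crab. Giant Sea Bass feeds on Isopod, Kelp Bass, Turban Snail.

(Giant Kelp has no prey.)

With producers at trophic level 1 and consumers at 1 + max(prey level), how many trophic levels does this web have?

4

Producers (level 1): Giant Kelp.
Giant Kelp → Sea Urchin → Kelp Bass → Giant Sea Bass gives Giant Sea Bass level 4.
No species has a prey at level 4, so no species reaches level 5.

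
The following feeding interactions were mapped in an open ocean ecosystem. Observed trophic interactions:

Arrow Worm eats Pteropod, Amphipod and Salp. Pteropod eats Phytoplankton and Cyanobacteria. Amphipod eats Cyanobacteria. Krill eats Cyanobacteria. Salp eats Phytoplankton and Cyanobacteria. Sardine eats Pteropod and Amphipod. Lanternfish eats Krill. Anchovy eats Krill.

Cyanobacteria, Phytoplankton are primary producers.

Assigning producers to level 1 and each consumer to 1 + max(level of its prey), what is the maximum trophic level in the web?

3

Producers (level 1): Cyanobacteria, Phytoplankton.
Cyanobacteria → Pteropod → Sardine gives Sardine level 3.
No species has a prey at level 3, so no species reaches level 4.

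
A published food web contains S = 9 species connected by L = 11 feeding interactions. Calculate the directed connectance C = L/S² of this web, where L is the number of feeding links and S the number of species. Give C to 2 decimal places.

The web has S = 9 species and L = 11 feeding links.
C = L / S² = 11 / 81 = 0.1358 ≈ 0.14.

C = 0.14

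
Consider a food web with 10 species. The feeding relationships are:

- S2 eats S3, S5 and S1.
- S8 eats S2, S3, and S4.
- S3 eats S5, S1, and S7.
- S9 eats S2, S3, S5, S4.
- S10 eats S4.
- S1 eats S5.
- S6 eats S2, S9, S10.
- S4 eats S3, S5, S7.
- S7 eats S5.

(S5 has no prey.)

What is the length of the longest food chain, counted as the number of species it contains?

One longest chain: S5 → S1 → S3 → S2 → S9 → S6.
It has 6 species and 5 links.

6 species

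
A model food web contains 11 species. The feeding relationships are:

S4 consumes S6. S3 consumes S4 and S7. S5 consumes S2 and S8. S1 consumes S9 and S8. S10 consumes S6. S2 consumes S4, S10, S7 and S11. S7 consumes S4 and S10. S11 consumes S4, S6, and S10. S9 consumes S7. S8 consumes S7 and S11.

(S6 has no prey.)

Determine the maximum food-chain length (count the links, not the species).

One longest chain: S6 → S4 → S7 → S8 → S5.
It has 5 species and 4 links.

4 links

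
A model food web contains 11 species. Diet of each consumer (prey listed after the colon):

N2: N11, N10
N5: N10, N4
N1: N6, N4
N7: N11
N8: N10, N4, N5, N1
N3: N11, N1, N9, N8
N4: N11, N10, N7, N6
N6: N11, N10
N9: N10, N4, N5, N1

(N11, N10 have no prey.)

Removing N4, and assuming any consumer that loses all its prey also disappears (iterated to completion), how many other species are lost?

0

Remove N4.
Every predator of it retains at least one other prey: N5 still has N10; N1 still has N6; N9 still has N10, N5, N1; N8 still has N10, N5, N1.
No consumer loses all prey, so no secondary extinctions occur.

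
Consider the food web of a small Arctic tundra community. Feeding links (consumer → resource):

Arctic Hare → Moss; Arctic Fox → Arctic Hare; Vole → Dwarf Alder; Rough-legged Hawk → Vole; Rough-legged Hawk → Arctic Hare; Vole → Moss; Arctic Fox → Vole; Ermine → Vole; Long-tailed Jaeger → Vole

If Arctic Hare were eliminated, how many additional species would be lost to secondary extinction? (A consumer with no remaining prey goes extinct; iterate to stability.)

0

Remove Arctic Hare.
Every predator of it retains at least one other prey: Rough-legged Hawk still has Vole; Arctic Fox still has Vole.
No consumer loses all prey, so no secondary extinctions occur.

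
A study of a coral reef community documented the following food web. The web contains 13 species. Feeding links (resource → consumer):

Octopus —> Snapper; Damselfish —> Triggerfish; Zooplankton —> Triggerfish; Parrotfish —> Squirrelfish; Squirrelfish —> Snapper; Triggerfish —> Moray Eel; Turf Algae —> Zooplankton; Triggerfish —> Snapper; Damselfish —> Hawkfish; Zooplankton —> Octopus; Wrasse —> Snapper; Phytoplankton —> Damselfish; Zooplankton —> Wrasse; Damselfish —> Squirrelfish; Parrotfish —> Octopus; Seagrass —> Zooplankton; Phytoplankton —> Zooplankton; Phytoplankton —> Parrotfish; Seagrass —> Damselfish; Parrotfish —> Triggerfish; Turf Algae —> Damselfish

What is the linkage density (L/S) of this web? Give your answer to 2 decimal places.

There are L = 21 links among S = 13 species.
L/S = 21/13 = 1.6154 ≈ 1.62.

L/S = 1.62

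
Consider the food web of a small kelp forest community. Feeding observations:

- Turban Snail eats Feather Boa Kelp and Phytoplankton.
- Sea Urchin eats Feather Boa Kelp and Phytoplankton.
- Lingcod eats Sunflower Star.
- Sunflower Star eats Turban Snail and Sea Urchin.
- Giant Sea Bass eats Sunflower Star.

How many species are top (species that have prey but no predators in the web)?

Top species (has prey, but nothing eats it): Lingcod, Giant Sea Bass.
Count: 2.

2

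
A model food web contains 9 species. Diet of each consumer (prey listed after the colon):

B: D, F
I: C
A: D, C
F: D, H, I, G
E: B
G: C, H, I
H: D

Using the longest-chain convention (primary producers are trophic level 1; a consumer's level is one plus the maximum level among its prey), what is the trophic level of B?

D is a producer → level 1.
H eats D → level 2.
G eats H (level 2); other prey at levels: C 1, I 2 → level 3.
F eats G (level 3); other prey at levels: D 1, H 2, I 2 → level 4.
B eats F (level 4); other prey at levels: D 1 → level 5.

Trophic level 5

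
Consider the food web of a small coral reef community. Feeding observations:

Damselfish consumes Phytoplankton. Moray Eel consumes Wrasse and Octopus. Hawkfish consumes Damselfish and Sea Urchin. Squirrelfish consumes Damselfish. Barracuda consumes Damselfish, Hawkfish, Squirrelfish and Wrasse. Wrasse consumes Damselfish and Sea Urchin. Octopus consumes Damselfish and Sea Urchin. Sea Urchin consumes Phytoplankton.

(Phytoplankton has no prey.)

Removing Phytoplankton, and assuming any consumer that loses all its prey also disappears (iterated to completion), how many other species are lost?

Remove Phytoplankton.
Round 1: Sea Urchin (all prey gone), Damselfish (all prey gone) → extinct.
Round 2: Squirrelfish (all prey gone), Wrasse (all prey gone), Octopus (all prey gone), Hawkfish (all prey gone) → extinct.
Round 3: Moray Eel (all prey gone), Barracuda (all prey gone) → extinct.
No further losses. Total secondary extinctions: 8.

8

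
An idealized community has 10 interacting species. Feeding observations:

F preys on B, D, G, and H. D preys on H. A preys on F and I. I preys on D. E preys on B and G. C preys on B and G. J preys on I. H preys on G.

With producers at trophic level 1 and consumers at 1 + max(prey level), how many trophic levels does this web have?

5

Producers (level 1): B, G.
G → H → D → I → A gives A level 5.
No species has a prey at level 5, so no species reaches level 6.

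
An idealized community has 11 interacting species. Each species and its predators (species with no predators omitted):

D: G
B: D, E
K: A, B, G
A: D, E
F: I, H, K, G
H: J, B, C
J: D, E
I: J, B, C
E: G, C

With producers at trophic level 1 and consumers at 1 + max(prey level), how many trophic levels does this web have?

Producers (level 1): F.
F → I → J → E → G gives G level 5.
No species has a prey at level 5, so no species reaches level 6.

5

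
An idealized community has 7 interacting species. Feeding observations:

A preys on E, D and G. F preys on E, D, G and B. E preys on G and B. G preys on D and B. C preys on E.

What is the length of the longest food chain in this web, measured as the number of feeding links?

3 links

One longest chain: B → G → E → F.
It has 4 species and 3 links.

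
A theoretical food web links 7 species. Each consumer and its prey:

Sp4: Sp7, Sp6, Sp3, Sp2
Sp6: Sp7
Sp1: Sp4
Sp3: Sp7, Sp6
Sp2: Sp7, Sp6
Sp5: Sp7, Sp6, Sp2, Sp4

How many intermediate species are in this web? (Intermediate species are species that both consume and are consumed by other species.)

4

Intermediate species (has both prey and predators): Sp6, Sp3, Sp2, Sp4.
Count: 4.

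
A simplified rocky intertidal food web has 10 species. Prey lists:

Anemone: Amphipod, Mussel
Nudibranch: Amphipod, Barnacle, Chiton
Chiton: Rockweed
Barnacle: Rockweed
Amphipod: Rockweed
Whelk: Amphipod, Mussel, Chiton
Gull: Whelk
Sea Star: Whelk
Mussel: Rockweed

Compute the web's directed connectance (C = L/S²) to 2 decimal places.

The web has S = 10 species and L = 14 feeding links.
C = L / S² = 14 / 100 = 0.1400 ≈ 0.14.

C = 0.14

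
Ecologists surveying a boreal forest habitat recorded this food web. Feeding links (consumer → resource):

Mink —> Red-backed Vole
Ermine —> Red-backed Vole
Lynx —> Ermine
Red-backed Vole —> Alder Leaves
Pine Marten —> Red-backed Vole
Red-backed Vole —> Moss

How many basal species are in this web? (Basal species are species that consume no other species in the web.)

2

Basal species (no prey listed): Moss, Alder Leaves.
Count: 2.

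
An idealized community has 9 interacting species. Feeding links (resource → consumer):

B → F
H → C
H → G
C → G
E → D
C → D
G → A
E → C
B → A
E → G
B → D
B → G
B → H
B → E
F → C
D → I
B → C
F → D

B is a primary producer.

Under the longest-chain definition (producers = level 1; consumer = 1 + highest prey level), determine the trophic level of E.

B is a producer → level 1.
E eats B → level 2.

Trophic level 2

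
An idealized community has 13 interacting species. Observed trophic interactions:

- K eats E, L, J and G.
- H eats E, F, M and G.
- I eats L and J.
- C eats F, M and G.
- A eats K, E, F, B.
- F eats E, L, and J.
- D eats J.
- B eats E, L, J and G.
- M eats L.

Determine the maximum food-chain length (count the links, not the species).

2 links

One longest chain: L → M → C.
It has 3 species and 2 links.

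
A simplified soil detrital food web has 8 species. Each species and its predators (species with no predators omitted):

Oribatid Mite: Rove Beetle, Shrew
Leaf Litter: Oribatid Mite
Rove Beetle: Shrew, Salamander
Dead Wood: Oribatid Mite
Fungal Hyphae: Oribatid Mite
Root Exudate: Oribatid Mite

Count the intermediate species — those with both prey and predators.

Intermediate species (has both prey and predators): Oribatid Mite, Rove Beetle.
Count: 2.

2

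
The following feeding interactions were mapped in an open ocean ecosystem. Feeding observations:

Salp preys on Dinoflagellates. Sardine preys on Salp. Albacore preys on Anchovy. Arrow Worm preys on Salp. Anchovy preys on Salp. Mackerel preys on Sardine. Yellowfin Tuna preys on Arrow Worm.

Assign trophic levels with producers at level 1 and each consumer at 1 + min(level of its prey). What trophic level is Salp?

Trophic level 2

Dinoflagellates is a producer → level 1.
Salp eats Dinoflagellates → level 2.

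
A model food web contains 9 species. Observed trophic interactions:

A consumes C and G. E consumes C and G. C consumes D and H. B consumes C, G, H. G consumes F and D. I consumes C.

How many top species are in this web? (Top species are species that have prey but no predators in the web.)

Top species (has prey, but nothing eats it): A, E, B, I.
Count: 4.

4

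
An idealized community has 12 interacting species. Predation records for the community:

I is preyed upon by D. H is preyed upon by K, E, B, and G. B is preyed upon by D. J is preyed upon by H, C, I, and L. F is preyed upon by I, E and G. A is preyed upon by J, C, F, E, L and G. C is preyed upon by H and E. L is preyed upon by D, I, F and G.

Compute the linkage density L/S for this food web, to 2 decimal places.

L/S = 2.08

There are L = 25 links among S = 12 species.
L/S = 25/12 = 2.0833 ≈ 2.08.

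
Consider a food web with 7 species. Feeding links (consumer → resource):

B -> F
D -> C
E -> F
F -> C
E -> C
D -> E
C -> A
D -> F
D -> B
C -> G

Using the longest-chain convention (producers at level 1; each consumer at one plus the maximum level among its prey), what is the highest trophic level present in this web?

Producers (level 1): A, G.
A → C → F → E → D gives D level 5.
No species has a prey at level 5, so no species reaches level 6.

5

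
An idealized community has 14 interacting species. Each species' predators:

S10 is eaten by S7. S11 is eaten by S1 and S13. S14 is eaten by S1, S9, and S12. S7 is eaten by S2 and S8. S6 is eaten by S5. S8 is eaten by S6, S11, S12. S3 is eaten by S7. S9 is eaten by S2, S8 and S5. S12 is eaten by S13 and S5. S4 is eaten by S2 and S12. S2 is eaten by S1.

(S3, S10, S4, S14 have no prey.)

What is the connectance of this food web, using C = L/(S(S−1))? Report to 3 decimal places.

The web has S = 14 species and L = 21 feeding links.
C = L / (S(S−1)) = 21 / 182 = 0.1154 ≈ 0.115.

C = 0.115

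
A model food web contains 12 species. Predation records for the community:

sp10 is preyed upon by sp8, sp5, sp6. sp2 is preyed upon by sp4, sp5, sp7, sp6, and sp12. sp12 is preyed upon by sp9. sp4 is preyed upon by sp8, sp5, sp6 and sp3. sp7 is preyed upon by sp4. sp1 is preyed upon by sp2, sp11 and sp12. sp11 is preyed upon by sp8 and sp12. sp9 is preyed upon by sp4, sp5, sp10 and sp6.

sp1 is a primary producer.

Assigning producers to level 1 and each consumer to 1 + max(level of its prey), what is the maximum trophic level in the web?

6

Producers (level 1): sp1.
sp1 → sp2 → sp12 → sp9 → sp4 → sp8 gives sp8 level 6.
No species has a prey at level 6, so no species reaches level 7.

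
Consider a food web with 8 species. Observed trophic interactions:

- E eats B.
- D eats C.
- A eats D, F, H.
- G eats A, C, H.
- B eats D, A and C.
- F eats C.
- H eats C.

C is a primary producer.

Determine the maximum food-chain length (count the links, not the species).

One longest chain: C → D → A → B → E.
It has 5 species and 4 links.

4 links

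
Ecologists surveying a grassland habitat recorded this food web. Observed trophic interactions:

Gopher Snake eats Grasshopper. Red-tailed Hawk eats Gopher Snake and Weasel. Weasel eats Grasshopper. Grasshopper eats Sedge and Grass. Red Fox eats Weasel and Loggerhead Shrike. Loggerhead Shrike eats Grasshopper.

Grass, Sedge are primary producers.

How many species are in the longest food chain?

One longest chain: Grass → Grasshopper → Gopher Snake → Red-tailed Hawk.
It has 4 species and 3 links.

4 species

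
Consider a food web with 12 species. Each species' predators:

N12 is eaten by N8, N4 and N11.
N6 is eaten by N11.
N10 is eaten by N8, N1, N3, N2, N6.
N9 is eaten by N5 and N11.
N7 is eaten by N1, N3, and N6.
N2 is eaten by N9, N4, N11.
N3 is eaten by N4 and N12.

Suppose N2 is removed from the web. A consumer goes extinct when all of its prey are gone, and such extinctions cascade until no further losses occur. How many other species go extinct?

Remove N2.
Round 1: N9 (all prey gone) → extinct.
Round 2: N5 (all prey gone) → extinct.
No further losses. Total secondary extinctions: 2.

2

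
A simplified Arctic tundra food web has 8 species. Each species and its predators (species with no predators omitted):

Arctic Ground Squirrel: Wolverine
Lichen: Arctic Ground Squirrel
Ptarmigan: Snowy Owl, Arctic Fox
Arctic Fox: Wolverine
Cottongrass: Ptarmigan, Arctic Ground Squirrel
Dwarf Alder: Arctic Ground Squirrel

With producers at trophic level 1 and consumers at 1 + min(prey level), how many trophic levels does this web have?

3

Producers (level 1): Cottongrass, Dwarf Alder, Lichen.
Following each consumer down to its lowest-level prey: Cottongrass → Ptarmigan → Arctic Fox (levels 1 through 3).
All prey of Arctic Fox (Ptarmigan 2) are at level 2 or above, so Arctic Fox is at level 1 + 2 = 3.
Every consumer has at least one prey at level 2 or below, so none exceeds level 3.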